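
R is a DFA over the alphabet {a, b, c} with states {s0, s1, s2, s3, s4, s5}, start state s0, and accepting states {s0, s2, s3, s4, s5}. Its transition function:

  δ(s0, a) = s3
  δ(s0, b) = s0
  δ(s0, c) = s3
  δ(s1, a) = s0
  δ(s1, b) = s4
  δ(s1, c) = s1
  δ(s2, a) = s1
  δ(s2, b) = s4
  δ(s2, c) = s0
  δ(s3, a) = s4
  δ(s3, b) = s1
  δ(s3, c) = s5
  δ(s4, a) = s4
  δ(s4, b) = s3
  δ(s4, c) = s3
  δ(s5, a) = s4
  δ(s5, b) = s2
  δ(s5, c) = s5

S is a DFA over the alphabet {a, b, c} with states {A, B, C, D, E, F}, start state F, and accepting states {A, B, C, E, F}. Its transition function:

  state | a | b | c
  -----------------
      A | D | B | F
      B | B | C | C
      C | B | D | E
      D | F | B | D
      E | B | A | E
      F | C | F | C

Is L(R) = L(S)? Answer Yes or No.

Yes

Exploring the product automaton R × S from the start pair (s0, F), following both machines on each input symbol, reaches 6 state pairs: (s0, F), (s3, C), (s4, B), (s1, D), (s5, E), (s2, A).
R accepts in {s0, s2, s3, s4, s5} and S accepts in {A, B, C, E, F}. In every reachable pair the two components are either both accepting — (s0, F), (s3, C), (s4, B), (s5, E), (s2, A) — or both non-accepting, so no string is accepted by exactly one of the machines: L(R) \ L(S) and L(S) \ L(R) are both empty.
Hence every string is accepted by R iff it is accepted by S, and the two languages coincide.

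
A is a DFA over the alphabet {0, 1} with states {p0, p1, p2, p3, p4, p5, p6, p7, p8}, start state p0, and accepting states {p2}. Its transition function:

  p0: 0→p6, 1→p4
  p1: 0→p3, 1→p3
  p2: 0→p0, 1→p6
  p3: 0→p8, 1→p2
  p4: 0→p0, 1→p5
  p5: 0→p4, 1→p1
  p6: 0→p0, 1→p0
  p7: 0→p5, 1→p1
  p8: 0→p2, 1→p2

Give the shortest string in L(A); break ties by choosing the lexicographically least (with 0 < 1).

11101

A breadth-first search from p0 reaches an accepting state first via the path p0 → p4 → p5 → p1 → p3 → p2 on input 11101.
No string of length < 5 is accepted (BFS exhausts all shorter strings without reaching an accepting state), and 11101 is the lexicographically least accepting string of length 5.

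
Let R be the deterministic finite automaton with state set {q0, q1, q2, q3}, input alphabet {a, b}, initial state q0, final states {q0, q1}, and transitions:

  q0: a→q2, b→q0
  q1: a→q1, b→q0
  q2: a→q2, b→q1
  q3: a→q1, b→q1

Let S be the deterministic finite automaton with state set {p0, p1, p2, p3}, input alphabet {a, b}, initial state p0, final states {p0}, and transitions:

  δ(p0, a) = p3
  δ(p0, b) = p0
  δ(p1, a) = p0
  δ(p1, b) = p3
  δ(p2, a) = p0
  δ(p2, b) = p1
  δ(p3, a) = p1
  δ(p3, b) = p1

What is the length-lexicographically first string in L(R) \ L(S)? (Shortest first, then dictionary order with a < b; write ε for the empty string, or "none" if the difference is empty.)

The string ab is accepted by R but not by S.
No shorter string lies in the difference, and ab is the lexicographically first length-2 string in L(R) \ L(S).

ab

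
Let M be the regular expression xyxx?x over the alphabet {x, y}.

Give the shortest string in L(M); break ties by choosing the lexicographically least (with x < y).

By inspection of the expression, no string of length less than 4 matches, and xyxx is the lexicographically first match of length 4.

xyxx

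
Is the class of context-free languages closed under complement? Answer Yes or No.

No

CFLs are closed under union, so if they were also closed under complement they would be closed under intersection by De Morgan (L₁ ∩ L₂ is the complement of the union of the complements). But {aⁿbⁿcᵐ} ∩ {aᵐbⁿcⁿ} = {aⁿbⁿcⁿ} is not context-free although both operands are.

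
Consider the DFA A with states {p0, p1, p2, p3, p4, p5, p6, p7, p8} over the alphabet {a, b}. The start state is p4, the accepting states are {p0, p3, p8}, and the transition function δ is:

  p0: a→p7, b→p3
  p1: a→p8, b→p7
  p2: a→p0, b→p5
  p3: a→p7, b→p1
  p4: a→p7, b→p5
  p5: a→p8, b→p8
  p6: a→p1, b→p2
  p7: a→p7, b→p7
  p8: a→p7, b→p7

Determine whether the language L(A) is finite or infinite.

The useful states (reachable from p4 and able to reach an accepting state) are {p4, p5, p8}.
Restricted to these states the transition graph has no cycle, so every accepting path has bounded length and L is finite.

finite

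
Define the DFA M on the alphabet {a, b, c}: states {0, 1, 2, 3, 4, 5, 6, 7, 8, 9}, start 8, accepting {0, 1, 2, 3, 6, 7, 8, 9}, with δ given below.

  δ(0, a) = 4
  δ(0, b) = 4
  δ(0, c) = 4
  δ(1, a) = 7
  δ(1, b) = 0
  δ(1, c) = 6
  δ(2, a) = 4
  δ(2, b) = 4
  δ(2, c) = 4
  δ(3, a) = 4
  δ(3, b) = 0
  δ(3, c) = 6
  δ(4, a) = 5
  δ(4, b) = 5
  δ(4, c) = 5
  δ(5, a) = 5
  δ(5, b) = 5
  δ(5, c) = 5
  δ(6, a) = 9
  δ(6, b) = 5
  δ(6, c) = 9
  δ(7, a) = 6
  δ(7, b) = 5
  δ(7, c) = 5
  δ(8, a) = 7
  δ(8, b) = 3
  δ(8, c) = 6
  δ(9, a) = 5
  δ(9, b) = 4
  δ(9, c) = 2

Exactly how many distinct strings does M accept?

The useful subgraph on states {0, 2, 3, 6, 7, 8, 9} is acyclic, so L(M) is finite; the longest accepting path visits 5 useful states, giving maximum string length 4.
Counting accepting paths from 8 by length: 1 of length 0, 3 of length 1, 5 of length 2, 6 of length 3, 4 of length 4. Total 19.

19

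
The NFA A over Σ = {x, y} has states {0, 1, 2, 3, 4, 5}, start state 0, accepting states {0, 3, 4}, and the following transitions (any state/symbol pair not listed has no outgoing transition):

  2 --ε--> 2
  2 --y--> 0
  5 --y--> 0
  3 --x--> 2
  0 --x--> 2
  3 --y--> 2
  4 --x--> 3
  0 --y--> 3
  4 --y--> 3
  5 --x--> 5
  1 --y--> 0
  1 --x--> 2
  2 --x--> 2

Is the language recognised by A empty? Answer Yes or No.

No

The empty string ε is accepted: the run 0 ends in the accepting state 0.
Since at least one string is accepted, L(A) is not empty.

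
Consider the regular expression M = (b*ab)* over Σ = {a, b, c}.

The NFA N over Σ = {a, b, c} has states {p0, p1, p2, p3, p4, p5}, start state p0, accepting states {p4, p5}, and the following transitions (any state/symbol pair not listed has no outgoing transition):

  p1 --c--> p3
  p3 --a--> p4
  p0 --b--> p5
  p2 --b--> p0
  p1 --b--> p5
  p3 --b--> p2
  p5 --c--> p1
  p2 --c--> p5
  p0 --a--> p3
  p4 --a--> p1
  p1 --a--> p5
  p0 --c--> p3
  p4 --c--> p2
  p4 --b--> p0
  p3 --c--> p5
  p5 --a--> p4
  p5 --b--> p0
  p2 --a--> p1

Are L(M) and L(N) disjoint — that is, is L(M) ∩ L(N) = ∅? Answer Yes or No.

The string abab is accepted by both M and N.
Hence L(M) ∩ L(N) ≠ ∅.

No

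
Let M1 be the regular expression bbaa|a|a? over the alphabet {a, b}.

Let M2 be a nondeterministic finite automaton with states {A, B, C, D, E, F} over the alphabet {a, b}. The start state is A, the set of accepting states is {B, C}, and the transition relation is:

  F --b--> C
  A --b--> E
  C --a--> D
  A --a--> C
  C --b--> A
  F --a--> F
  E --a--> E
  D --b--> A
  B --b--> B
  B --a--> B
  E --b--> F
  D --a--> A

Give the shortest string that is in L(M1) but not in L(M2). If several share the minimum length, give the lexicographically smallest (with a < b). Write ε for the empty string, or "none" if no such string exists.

ε

The empty string ε is accepted by M1 but not by M2.
Since ε is the unique shortest string, it is the required witness.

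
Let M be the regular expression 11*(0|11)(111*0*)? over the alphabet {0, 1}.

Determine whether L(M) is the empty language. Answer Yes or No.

No

The string 10 matches the expression, so it belongs to L(M).
Since L(M) contains at least one string, it is not empty.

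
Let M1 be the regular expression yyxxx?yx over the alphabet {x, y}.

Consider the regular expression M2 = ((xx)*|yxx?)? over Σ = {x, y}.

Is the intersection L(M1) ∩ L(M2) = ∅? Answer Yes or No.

Converting the expression M1 to a DFA (subset construction, then merging equivalent states) gives the minimal DFA with states {r0, r1, r2, r3, r4, r5, r6, r7, r8}, start state r0, accepting states {r8} and transitions r0: x→r1, y→r2; r1: x→r1, y→r1; r2: x→r1, y→r3; r3: x→r4, y→r1; r4: x→r5, y→r1; r5: x→r6, y→r7; r6: x→r1, y→r7; r7: x→r8, y→r1; r8: x→r1, y→r1.
Converting the expression M2 to a DFA (subset construction, then merging equivalent states) gives the minimal DFA with states {t0, t1, t2, t3, t4, t5, t6}, start state t0, accepting states {t0, t3, t5, t6} and transitions t0: x→t1, y→t2; t1: x→t3, y→t4; t2: x→t5, y→t4; t3: x→t1, y→t4; t4: x→t4, y→t4; t5: x→t6, y→t4; t6: x→t4, y→t4.
Exploring the product automaton M1 × M2 from the start pair (r0, t0), following both machines on each input symbol, reaches 13 state pairs: (r0, t0), (r1, t1), (r2, t2), (r1, t3), (r1, t4), (r1, t5), (r3, t4), (r1, t6), (r4, t4), (r5, t4), (r6, t4), (r7, t4), (r8, t4).
M1 accepts in {r8} and M2 accepts in {t0, t3, t5, t6}; no reachable pair has both components accepting, so no string drives both machines to acceptance simultaneously and L(M1) ∩ L(M2) = ∅.
So no string is accepted by both, and the intersection is empty.

Yes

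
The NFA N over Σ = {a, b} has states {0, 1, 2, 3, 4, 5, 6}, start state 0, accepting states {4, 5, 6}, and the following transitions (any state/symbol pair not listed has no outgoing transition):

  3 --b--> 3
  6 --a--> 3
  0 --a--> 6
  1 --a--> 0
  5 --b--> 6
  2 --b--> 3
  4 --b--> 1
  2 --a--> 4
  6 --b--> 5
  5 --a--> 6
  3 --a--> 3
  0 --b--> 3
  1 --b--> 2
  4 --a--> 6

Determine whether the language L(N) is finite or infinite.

State 6 is reachable from the start and can reach an accepting state, and it lies on the cycle 6 → 5 → 6.
Traversing that cycle any number of times yields accepted strings of unbounded length, so the language is infinite.

infinite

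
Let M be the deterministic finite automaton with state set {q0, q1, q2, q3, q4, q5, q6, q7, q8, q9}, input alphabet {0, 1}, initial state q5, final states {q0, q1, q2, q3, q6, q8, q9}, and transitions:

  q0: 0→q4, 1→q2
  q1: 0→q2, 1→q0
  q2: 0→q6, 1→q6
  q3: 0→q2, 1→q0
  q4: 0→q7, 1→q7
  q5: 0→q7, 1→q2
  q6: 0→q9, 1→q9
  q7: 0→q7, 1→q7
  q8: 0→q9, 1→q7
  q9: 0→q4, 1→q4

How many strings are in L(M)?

7

The useful subgraph on states {q2, q5, q6, q9} is acyclic, so L(M) is finite; the longest accepting path visits 4 useful states, giving maximum string length 3.
Counting accepting paths from q5 by length: 1 of length 1, 2 of length 2, 4 of length 3. Total 7.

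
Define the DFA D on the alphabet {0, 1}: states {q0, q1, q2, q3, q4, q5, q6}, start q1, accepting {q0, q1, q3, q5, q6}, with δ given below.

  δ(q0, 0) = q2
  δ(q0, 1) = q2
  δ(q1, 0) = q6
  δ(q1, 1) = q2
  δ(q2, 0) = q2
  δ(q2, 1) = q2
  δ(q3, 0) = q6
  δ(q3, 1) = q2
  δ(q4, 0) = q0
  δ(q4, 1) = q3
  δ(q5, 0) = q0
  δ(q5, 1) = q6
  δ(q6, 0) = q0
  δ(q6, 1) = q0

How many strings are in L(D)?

4

The useful subgraph on states {q0, q1, q6} is acyclic, so L(D) is finite; the longest accepting path visits 3 useful states, giving maximum string length 2.
Counting accepting paths from q1 by length: 1 of length 0, 1 of length 1, 2 of length 2. Total 4.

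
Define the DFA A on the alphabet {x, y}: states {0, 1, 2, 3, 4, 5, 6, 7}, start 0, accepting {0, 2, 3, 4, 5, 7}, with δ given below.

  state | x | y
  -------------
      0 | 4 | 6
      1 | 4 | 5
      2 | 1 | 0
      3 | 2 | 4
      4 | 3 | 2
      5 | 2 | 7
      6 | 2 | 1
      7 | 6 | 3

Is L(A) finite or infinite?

infinite

State 0 is reachable from the start and can reach an accepting state, and it lies on the cycle 0 → 4 → 2 → 0.
Traversing that cycle any number of times yields accepted strings of unbounded length, so the language is infinite.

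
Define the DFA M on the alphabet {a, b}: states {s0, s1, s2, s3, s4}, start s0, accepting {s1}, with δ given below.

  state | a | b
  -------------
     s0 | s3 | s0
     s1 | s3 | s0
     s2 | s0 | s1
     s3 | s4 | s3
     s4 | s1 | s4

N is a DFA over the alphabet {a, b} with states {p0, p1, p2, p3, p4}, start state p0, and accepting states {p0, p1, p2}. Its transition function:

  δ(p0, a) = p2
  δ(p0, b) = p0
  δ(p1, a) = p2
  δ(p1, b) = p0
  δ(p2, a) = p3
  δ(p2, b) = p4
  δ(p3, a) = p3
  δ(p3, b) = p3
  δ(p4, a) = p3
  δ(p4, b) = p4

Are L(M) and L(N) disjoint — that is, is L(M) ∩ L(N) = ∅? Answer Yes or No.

Exploring the product automaton M × N from the start pair (s0, p0), following both machines on each input symbol, reaches 7 state pairs: (s0, p0), (s3, p2), (s4, p3), (s3, p4), (s1, p3), (s3, p3), (s0, p3).
M accepts in {s1} and N accepts in {p0, p1, p2}; no reachable pair has both components accepting, so no string drives both machines to acceptance simultaneously and L(M) ∩ L(N) = ∅.
So no string is accepted by both, and the intersection is empty.

Yes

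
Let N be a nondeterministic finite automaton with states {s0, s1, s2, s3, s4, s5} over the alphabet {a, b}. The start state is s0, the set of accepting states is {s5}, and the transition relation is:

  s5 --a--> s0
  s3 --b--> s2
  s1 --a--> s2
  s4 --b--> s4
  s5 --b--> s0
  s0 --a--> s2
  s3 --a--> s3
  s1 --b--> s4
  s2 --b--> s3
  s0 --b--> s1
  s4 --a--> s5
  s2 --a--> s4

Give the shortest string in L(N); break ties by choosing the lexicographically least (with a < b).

A breadth-first search from s0 reaches an accepting state first via the path s0 → s2 → s4 → s5 on input aaa.
No string of length < 3 is accepted (BFS exhausts all shorter strings without reaching an accepting state), and aaa is the lexicographically least accepting string of length 3.

aaa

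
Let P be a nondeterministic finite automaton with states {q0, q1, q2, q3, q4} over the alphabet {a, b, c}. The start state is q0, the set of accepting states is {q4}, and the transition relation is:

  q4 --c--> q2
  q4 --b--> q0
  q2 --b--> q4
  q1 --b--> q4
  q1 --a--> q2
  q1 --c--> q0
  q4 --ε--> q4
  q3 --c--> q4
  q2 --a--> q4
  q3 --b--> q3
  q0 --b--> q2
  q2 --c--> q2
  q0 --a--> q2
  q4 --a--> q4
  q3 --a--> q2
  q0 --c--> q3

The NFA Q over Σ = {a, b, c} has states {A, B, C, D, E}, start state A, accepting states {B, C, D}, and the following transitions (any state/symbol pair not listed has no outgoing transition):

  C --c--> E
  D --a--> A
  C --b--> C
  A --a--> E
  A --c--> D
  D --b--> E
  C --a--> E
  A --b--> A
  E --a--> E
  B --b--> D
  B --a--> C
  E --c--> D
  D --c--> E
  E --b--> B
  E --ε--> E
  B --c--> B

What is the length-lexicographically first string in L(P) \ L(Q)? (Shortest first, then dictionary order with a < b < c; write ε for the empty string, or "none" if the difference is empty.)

The string aa is accepted by P but not by Q.
No shorter string lies in the difference, and aa is the lexicographically first length-2 string in L(P) \ L(Q).

aa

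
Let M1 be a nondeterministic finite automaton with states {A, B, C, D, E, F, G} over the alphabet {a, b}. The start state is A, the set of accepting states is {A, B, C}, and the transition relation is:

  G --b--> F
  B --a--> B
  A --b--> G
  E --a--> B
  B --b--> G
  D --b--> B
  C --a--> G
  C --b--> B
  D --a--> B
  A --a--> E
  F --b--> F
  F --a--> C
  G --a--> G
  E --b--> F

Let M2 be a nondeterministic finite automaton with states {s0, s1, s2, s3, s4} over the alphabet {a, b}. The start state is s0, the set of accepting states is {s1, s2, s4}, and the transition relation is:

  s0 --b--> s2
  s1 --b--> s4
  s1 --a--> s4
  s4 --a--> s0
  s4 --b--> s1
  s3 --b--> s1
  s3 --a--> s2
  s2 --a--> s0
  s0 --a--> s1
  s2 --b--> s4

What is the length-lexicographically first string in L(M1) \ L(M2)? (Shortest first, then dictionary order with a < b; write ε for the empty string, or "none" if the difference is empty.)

ε

The empty string ε is accepted by M1 but not by M2.
Since ε is the unique shortest string, it is the required witness.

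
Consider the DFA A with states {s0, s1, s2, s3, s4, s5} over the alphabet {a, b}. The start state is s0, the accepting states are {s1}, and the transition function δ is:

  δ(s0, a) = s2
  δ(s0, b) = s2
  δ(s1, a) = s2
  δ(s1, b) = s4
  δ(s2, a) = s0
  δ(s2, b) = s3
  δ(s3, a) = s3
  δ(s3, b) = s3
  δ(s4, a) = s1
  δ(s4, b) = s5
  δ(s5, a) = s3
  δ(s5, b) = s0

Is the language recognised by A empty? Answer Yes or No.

Yes

The states reachable from the start state are {s0, s2, s3}.
None of the accepting states {s1} is reachable, so no string is accepted and L(A) = ∅.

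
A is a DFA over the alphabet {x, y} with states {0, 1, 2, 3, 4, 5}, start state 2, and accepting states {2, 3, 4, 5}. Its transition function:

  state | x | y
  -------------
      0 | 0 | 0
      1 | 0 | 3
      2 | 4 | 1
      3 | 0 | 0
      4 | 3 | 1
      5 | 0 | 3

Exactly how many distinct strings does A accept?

5

The useful subgraph on states {1, 2, 3, 4} is acyclic, so L(A) is finite; the longest accepting path visits 4 useful states, giving maximum string length 3.
Counting accepting paths from 2 by length: 1 of length 0, 1 of length 1, 2 of length 2, 1 of length 3. Total 5.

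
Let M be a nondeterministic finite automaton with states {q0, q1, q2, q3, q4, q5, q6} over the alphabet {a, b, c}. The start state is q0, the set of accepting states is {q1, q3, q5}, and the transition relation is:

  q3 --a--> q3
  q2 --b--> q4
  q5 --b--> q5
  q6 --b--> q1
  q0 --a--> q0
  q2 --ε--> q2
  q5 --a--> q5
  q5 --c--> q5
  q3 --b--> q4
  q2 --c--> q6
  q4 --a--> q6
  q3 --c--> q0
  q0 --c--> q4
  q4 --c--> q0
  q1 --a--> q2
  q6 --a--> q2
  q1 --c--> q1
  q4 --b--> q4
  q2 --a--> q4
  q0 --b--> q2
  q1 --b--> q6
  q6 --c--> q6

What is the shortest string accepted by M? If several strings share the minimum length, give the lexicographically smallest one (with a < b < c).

A breadth-first search from q0 reaches an accepting state first via the path q0 → q2 → q6 → q1 on input bcb.
No string of length < 3 is accepted (BFS exhausts all shorter strings without reaching an accepting state), and bcb is the lexicographically least accepting string of length 3.

bcb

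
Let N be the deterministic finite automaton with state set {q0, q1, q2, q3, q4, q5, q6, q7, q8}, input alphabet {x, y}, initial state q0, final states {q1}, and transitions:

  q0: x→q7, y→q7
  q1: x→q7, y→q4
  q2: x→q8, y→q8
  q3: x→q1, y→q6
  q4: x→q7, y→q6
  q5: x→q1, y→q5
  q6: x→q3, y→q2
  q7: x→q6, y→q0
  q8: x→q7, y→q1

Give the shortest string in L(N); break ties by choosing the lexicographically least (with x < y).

xxxx

A breadth-first search from q0 reaches an accepting state first via the path q0 → q7 → q6 → q3 → q1 on input xxxx.
No string of length < 4 is accepted (BFS exhausts all shorter strings without reaching an accepting state), and xxxx is the lexicographically least accepting string of length 4.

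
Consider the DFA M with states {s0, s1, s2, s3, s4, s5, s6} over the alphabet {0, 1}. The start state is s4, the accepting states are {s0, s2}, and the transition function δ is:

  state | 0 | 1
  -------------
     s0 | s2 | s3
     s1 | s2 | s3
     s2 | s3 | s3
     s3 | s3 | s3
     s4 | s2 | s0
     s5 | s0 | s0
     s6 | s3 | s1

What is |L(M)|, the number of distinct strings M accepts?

3

The useful subgraph on states {s0, s2, s4} is acyclic, so L(M) is finite; the longest accepting path visits 3 useful states, giving maximum string length 2.
Counting accepting paths from s4 by length: 2 of length 1, 1 of length 2. Total 3.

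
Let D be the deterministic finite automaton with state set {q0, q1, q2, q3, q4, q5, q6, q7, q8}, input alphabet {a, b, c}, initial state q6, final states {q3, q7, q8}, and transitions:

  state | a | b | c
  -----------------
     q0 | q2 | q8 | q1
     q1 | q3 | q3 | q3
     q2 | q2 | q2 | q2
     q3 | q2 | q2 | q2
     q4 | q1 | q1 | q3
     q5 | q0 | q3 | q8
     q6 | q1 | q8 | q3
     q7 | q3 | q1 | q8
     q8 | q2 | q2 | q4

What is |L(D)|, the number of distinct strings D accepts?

12

The useful subgraph on states {q1, q3, q4, q6, q8} is acyclic, so L(D) is finite; the longest accepting path visits 5 useful states, giving maximum string length 4.
Counting accepting paths from q6 by length: 2 of length 1, 3 of length 2, 1 of length 3, 6 of length 4. Total 12.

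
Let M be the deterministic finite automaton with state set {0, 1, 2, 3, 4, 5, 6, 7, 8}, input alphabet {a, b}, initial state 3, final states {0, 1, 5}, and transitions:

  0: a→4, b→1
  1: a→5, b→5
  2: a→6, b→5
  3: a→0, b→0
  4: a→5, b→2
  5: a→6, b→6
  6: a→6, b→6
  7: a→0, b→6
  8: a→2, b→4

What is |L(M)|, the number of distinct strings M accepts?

12

The useful subgraph on states {0, 1, 2, 3, 4, 5} is acyclic, so L(M) is finite; the longest accepting path visits 5 useful states, giving maximum string length 4.
Counting accepting paths from 3 by length: 2 of length 1, 2 of length 2, 6 of length 3, 2 of length 4. Total 12.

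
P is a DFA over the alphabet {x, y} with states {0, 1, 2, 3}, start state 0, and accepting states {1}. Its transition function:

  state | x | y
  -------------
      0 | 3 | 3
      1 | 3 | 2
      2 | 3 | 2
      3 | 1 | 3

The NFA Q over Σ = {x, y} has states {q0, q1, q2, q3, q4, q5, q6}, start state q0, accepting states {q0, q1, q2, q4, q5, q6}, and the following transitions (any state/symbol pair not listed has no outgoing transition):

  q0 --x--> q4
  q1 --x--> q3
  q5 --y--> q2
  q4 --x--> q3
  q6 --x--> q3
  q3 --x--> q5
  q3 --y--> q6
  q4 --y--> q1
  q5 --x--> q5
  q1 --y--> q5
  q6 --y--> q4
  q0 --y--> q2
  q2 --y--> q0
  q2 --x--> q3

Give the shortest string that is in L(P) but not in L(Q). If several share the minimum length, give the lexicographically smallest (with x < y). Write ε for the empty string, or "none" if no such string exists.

The string xx is accepted by P but not by Q.
No shorter string lies in the difference, and xx is the lexicographically first length-2 string in L(P) \ L(Q).

xx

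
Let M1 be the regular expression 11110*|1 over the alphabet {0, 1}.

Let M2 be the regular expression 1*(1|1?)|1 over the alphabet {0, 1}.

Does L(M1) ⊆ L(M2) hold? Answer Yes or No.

No

The string 11110 is in L(M1) but not in L(M2).
So L(M1) ⊄ L(M2).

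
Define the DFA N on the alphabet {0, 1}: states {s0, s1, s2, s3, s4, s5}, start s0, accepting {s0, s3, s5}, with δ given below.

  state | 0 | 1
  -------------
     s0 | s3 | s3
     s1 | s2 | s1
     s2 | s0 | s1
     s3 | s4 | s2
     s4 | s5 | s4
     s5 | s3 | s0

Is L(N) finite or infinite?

infinite

State s0 is reachable from the start and can reach an accepting state, and it lies on the cycle s0 → s3 → s2 → s0.
Traversing that cycle any number of times yields accepted strings of unbounded length, so the language is infinite.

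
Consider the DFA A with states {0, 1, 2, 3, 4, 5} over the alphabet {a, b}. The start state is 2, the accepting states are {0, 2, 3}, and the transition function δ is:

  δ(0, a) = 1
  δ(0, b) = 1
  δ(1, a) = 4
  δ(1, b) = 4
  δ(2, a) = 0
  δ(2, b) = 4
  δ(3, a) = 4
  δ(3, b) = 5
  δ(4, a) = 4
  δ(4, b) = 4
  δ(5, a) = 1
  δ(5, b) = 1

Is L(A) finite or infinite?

The useful states (reachable from 2 and able to reach an accepting state) are {0, 2}.
Restricted to these states the transition graph has no cycle, so every accepting path has bounded length and L is finite.

finite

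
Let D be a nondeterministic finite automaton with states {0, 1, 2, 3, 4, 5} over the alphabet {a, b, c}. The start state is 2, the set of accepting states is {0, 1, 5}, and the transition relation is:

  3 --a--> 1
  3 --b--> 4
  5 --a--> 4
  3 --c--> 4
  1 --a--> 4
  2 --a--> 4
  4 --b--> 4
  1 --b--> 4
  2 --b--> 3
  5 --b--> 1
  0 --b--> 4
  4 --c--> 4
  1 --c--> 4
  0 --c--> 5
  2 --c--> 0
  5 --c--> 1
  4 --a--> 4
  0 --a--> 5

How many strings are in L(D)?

8

The useful subgraph on states {0, 1, 2, 3, 5} is acyclic, so L(D) is finite; the longest accepting path visits 4 useful states, giving maximum string length 3.
Counting accepting paths from 2 by length: 1 of length 1, 3 of length 2, 4 of length 3. Total 8.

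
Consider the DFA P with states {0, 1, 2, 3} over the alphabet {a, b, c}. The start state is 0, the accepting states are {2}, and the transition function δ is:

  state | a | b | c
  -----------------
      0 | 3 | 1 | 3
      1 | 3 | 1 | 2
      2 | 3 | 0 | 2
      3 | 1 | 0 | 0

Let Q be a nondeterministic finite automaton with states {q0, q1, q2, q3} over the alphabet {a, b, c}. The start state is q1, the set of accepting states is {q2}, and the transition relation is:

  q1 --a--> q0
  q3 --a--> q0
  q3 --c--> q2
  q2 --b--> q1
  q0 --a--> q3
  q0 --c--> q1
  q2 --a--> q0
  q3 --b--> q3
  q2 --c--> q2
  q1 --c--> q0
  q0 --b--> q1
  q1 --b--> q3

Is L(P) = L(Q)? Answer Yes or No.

Exploring the product automaton P × Q from the start pair (0, q1), following both machines on each input symbol, reaches 4 state pairs: (0, q1), (3, q0), (1, q3), (2, q2).
P accepts in {2} and Q accepts in {q2}. In every reachable pair the two components are either both accepting — (2, q2) — or both non-accepting, so no string is accepted by exactly one of the machines: L(P) \ L(Q) and L(Q) \ L(P) are both empty.
Hence every string is accepted by P iff it is accepted by Q, and the two languages coincide.

Yes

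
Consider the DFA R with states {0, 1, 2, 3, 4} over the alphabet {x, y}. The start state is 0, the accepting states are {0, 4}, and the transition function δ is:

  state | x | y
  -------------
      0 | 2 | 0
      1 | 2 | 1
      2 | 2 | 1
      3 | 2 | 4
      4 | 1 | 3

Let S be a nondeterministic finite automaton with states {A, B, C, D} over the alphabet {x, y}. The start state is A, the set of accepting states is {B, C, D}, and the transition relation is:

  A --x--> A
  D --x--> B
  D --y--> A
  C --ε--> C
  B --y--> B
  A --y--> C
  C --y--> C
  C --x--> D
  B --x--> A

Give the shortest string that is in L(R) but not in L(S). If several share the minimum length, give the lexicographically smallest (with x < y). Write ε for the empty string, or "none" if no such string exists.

ε

The empty string ε is accepted by R but not by S.
Since ε is the unique shortest string, it is the required witness.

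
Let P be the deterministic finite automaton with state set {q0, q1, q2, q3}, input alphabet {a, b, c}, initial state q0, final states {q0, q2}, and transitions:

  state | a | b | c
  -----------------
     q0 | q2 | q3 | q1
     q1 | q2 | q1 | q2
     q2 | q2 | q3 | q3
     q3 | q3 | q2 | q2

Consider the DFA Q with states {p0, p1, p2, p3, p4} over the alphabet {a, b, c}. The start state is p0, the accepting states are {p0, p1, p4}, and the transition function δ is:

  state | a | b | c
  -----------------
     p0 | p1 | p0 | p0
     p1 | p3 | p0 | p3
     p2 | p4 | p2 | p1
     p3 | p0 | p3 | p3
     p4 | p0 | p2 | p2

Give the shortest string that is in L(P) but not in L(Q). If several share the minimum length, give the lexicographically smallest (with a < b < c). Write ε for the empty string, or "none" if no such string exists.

aa

The string aa is accepted by P but not by Q.
No shorter string lies in the difference, and aa is the lexicographically first length-2 string in L(P) \ L(Q).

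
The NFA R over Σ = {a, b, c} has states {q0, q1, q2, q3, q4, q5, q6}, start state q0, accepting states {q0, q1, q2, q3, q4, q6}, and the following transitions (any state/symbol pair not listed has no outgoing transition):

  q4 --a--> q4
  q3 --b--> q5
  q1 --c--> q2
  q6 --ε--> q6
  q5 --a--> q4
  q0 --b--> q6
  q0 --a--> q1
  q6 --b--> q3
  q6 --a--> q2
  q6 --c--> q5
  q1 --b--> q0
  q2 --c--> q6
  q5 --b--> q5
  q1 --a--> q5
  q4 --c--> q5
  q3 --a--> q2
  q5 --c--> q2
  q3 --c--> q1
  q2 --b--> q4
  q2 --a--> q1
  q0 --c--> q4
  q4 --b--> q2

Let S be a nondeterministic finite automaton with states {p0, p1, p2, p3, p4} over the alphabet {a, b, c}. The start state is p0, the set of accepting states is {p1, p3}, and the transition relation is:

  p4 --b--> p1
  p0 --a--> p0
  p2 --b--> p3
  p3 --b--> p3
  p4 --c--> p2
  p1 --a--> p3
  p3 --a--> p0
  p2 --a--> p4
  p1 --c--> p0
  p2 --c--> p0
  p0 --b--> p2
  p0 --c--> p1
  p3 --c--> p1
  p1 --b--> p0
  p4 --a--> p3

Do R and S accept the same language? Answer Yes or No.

The empty string ε is accepted by R but rejected by S.
So L(R) ≠ L(S).

No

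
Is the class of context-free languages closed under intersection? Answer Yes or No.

No

{aⁿbⁿcᵐ : m,n≥0} and {aᵐbⁿcⁿ : m,n≥0} are both context-free, but their intersection {aⁿbⁿcⁿ : n≥0} is not (pumping lemma).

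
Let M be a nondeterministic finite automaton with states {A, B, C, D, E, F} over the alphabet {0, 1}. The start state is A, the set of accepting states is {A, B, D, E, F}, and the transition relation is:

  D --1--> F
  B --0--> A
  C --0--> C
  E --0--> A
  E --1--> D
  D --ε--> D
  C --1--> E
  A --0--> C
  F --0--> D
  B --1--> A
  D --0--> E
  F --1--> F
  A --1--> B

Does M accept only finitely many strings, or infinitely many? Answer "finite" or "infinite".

infinite

State A is reachable from the start and can reach an accepting state, and it lies on the cycle A → B → A.
Traversing that cycle any number of times yields accepted strings of unbounded length, so the language is infinite.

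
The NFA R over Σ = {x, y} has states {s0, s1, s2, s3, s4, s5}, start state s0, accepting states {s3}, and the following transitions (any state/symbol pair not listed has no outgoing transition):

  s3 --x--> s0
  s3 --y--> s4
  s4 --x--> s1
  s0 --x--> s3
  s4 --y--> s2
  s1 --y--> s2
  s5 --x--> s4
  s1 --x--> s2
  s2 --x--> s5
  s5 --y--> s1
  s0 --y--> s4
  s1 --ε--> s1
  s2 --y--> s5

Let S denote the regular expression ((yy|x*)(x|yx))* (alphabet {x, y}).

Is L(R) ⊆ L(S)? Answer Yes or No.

Yes

Converting the expression S to a DFA (subset construction, then merging equivalent states) gives the minimal DFA with states {r0, r1, r2, r3, r4}, start state r0, accepting states {r0} and transitions r0: x→r0, y→r1; r1: x→r0, y→r2; r2: x→r0, y→r3; r3: x→r0, y→r4; r4: x→r4, y→r4.
Exploring the product automaton R × S from the start pair (s0, r0), following both machines on each input symbol, reaches 20 state pairs: (s0, r0), (s3, r0), (s4, r1), (s1, r0), (s2, r2), (s2, r0), (s2, r1), (s5, r0), (s5, r3), (s5, r1), (s5, r2), (s4, r0), (s1, r1), (s1, r4), (s1, r2), (s1, r3), (s2, r4), (s2, r3), (s5, r4), (s4, r4).
R accepts in {s3} and S accepts in {r0}. The reachable pairs whose R-component is accepting are (s3, r0); in each of them the S-component is accepting too, so the product for L(R) \ L(S) (R-component accepting, S-component rejecting) has no reachable accepting pair and the difference is empty.
Hence every string in L(R) is also in L(S).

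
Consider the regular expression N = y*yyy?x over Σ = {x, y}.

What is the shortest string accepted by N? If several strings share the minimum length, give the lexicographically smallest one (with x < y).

By inspection of the expression, no string of length less than 3 matches, and yyx is the lexicographically first match of length 3.

yyx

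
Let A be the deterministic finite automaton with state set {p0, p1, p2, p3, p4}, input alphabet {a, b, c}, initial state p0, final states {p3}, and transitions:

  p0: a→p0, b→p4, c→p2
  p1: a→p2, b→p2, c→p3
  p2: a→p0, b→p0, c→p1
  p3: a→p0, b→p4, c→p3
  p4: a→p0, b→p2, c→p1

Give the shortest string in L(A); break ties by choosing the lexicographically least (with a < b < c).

bcc

A breadth-first search from p0 reaches an accepting state first via the path p0 → p4 → p1 → p3 on input bcc.
No string of length < 3 is accepted (BFS exhausts all shorter strings without reaching an accepting state), and bcc is the lexicographically least accepting string of length 3.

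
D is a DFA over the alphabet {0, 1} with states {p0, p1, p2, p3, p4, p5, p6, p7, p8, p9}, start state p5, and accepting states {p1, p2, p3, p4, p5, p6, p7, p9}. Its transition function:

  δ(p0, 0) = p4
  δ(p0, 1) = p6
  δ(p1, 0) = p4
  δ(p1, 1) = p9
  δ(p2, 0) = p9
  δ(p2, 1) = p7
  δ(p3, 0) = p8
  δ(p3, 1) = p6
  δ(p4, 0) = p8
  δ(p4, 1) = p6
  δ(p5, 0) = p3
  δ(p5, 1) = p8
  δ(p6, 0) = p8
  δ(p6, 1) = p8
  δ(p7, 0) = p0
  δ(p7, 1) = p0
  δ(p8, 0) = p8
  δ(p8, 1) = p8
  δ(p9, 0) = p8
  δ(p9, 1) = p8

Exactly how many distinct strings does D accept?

The useful subgraph on states {p3, p5, p6} is acyclic, so L(D) is finite; the longest accepting path visits 3 useful states, giving maximum string length 2.
Counting accepting paths from p5 by length: 1 of length 0, 1 of length 1, 1 of length 2. Total 3.

3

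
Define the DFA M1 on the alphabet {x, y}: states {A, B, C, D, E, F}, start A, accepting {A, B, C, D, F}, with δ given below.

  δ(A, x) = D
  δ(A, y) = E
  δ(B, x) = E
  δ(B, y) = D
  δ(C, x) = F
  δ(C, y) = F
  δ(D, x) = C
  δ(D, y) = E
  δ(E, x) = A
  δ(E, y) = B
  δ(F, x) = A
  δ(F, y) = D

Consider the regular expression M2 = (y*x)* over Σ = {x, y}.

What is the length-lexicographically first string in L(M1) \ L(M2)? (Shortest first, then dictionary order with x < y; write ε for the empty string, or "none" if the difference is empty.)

yy

The string yy is accepted by M1 but not by M2.
No shorter string lies in the difference, and yy is the lexicographically first length-2 string in L(M1) \ L(M2).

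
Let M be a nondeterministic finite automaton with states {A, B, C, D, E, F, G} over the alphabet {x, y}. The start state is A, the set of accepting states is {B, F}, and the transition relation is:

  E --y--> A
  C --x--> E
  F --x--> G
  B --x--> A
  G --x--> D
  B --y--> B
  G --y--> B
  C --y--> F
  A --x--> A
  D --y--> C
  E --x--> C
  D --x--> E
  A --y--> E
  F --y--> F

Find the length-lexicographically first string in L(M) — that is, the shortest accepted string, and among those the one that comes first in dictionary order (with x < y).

yxy

A breadth-first search from A reaches an accepting state first via the path A → E → C → F on input yxy.
No string of length < 3 is accepted (BFS exhausts all shorter strings without reaching an accepting state), and yxy is the lexicographically least accepting string of length 3.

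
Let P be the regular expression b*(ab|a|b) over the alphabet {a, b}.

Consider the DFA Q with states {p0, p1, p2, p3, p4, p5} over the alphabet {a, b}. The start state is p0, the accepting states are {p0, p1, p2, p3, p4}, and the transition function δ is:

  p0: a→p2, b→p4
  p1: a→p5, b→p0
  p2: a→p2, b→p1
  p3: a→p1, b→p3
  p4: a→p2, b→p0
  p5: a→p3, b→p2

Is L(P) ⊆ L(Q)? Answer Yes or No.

Yes

Converting the expression P to a DFA (subset construction, then merging equivalent states) gives the minimal DFA with states {r0, r1, r2, r3, r4}, start state r0, accepting states {r1, r2, r4} and transitions r0: a→r1, b→r2; r1: a→r3, b→r4; r2: a→r1, b→r2; r3: a→r3, b→r3; r4: a→r3, b→r3.
Exploring the product automaton P × Q from the start pair (r0, p0), following both machines on each input symbol, reaches 11 state pairs: (r0, p0), (r1, p2), (r2, p4), (r3, p2), (r4, p1), (r2, p0), (r3, p1), (r3, p5), (r3, p0), (r3, p3), (r3, p4).
P accepts in {r1, r2, r4} and Q accepts in {p0, p1, p2, p3, p4}. The reachable pairs whose P-component is accepting are (r1, p2), (r2, p4), (r4, p1), (r2, p0); in each of them the Q-component is accepting too, so the product for L(P) \ L(Q) (P-component accepting, Q-component rejecting) has no reachable accepting pair and the difference is empty.
Hence every string in L(P) is also in L(Q).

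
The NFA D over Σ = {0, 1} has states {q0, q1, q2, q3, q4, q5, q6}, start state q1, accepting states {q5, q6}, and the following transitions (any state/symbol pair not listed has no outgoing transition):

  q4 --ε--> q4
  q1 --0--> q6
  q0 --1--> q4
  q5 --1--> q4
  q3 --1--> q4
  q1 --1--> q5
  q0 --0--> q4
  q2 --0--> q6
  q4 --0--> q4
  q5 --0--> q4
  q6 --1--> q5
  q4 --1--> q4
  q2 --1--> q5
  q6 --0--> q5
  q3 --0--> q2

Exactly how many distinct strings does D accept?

The useful subgraph on states {q1, q5, q6} is acyclic, so L(D) is finite; the longest accepting path visits 3 useful states, giving maximum string length 2.
Counting accepting paths from q1 by length: 2 of length 1, 2 of length 2. Total 4.

4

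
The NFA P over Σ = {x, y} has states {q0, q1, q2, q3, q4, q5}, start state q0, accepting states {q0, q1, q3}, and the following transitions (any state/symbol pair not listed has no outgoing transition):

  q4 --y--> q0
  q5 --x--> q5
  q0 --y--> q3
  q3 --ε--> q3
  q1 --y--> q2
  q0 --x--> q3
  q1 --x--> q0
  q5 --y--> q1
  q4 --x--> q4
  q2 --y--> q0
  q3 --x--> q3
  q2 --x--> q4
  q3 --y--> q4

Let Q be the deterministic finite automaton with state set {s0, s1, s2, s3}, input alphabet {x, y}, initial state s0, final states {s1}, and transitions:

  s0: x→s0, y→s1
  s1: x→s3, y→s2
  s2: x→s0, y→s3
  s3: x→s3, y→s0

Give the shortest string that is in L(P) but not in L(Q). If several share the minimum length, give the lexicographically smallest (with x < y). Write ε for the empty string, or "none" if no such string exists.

ε

The empty string ε is accepted by P but not by Q.
Since ε is the unique shortest string, it is the required witness.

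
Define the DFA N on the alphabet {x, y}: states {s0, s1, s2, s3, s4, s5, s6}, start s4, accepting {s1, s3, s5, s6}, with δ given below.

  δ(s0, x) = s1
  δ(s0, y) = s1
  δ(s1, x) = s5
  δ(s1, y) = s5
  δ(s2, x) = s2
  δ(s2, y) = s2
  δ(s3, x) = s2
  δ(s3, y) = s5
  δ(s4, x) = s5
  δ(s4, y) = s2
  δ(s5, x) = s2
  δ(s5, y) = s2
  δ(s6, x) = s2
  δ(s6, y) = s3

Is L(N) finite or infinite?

finite

The useful states (reachable from s4 and able to reach an accepting state) are {s4, s5}.
Restricted to these states the transition graph has no cycle, so every accepting path has bounded length and L is finite.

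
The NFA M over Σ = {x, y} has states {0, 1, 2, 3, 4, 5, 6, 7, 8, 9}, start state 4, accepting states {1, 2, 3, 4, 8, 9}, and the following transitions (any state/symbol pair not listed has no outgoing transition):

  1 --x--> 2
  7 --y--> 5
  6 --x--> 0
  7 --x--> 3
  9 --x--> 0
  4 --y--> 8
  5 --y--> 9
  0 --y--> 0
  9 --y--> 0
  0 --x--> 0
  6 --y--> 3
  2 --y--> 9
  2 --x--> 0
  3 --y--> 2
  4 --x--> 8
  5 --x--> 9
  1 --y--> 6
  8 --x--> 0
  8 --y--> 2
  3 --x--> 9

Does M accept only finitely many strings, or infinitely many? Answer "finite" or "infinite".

finite

The useful states (reachable from 4 and able to reach an accepting state) are {2, 4, 8, 9}.
Restricted to these states the transition graph has no cycle, so every accepting path has bounded length and L is finite.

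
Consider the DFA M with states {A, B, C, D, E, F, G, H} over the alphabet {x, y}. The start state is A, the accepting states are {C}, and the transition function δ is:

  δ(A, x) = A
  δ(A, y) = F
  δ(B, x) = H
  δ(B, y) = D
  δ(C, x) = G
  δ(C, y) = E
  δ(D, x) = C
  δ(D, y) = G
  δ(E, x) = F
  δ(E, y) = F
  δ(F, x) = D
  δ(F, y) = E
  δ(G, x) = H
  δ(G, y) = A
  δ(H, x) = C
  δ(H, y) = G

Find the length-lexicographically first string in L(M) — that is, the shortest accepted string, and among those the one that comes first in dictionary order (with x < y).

A breadth-first search from A reaches an accepting state first via the path A → F → D → C on input yxx.
No string of length < 3 is accepted (BFS exhausts all shorter strings without reaching an accepting state), and yxx is the lexicographically least accepting string of length 3.

yxx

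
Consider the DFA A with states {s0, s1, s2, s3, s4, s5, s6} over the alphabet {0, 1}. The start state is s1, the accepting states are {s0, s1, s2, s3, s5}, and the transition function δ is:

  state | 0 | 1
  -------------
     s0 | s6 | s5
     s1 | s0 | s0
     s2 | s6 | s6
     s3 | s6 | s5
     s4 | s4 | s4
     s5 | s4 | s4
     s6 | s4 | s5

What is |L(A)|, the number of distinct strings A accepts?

7

The useful subgraph on states {s0, s1, s5, s6} is acyclic, so L(A) is finite; the longest accepting path visits 4 useful states, giving maximum string length 3.
Counting accepting paths from s1 by length: 1 of length 0, 2 of length 1, 2 of length 2, 2 of length 3. Total 7.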